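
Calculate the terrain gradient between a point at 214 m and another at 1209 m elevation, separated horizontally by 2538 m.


gradient = (1209 - 214) / 2538 = 995 / 2538 = 0.392

0.392


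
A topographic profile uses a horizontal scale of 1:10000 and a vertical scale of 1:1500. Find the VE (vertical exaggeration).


VE = horizontal_scale / vertical_scale = 10000 / 1500 ≈ 6.7

6.7x


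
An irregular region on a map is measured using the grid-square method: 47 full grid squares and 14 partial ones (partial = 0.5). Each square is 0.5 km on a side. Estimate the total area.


effective squares = 47 + 14 * 0.5 = 54.0
area = 54.0 * 0.25 = 13.5 km^2

13.5 km^2


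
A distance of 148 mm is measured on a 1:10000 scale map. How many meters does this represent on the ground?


ground = 148 mm * 10000 / 1000 = 1480.0 m

1480.0 m


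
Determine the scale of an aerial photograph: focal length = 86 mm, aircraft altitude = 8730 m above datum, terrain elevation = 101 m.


scale = f / (H - h) = 86 mm / 8629 m = 86 / 8629000 = 1:100337

1:100337


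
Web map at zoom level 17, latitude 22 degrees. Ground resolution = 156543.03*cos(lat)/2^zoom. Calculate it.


res = 156543.03 * cos(22) / 2^17 = 156543.03 * 0.92718385 / 131072 = 1.11 m/pixel

1.11 m/pixel


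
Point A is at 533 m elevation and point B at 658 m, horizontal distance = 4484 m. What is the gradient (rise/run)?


gradient = (658 - 533) / 4484 = 125 / 4484 = 0.0279

0.0279


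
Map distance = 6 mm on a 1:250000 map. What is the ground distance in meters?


ground = 6 mm * 250000 / 1000 = 1500.0 m

1500.0 m


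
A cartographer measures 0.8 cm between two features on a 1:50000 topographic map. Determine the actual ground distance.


ground = 0.8 cm * 50000 / 100 = 400.0 m

400.0 m


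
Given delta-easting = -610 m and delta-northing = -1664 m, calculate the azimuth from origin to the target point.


az = atan2(-610, -1664) = -159.9 deg
adjusted to 0-360: 200.1 degrees

200.1 degrees


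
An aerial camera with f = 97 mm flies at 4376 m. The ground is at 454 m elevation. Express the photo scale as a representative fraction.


scale = f / (H - h) = 97 mm / 3922 m = 97 / 3922000 = 1:40433

1:40433


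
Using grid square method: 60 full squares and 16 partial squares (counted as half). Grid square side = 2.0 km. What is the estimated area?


effective squares = 60 + 16 * 0.5 = 68.0
area = 68.0 * 4.0 = 272.0 km^2

272.0 km^2


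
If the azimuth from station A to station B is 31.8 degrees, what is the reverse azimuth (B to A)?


back azimuth = (31.8 + 180) mod 360 = 211.8 degrees

211.8 degrees


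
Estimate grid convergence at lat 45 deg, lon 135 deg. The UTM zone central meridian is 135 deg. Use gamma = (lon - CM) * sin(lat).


gamma = (135 - 135) * sin(45) = 0 * 0.707107 = 0.0 degrees

0.0 degrees


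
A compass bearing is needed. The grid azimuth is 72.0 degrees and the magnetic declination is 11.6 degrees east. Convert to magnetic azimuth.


magnetic azimuth = grid azimuth - declination (east +ve)
mag_az = 72.0 - 11.6 = 60.4 degrees

60.4 degrees


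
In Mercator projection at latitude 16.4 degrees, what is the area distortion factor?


area_distortion = 1/cos^2(16.4) = 1.087

1.087


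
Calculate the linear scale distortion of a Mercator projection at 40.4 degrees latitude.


SF = 1 / cos(40.4) = 1 / 0.761538 = 1.313

1.313


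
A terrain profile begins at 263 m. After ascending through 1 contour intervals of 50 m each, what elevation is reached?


elevation = 263 + 1 * 50 = 313 m

313 m


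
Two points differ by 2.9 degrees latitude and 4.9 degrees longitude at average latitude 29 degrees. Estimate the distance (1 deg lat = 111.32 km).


dlat_km = 2.9 * 111.32 = 322.828
dlon_km = 4.9 * 111.32 * cos(29) ≈ 477.077
dist = sqrt(322.828^2 + 477.077^2) ≈ 576.0 km

576.0 km


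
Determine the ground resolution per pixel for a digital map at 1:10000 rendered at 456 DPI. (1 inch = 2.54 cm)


pixel_cm = 2.54 / 456 ≈ 0.00557 cm
ground = pixel_cm * 10000 / 100 = 2.54 * 10000 / (456 * 100) = 25400 / 45600 ≈ 0.56 m

0.56 m


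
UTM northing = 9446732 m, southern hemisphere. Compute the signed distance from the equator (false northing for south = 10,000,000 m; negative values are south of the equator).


For southern: actual = 9446732 - 10000000 = -553268 m

-553268 m


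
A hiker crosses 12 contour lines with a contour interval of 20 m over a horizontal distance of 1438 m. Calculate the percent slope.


elevation change = 12 * 20 = 240 m
slope = 240 / 1438 * 100 = 16.7%

16.7%


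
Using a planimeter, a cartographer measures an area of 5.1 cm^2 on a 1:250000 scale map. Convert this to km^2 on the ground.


ground_area = 5.1 * (250000/100)^2 = 31875000.0 m^2 = 31.875 km^2

31.875 km^2


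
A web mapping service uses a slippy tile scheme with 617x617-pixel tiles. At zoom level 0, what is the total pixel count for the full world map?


tiles per axis = 2^0 = 1
total tiles = 1^2 = 1
pixels per axis = 1 * 617 = 617
total pixels = 617^2 = 380689

380689 pixels


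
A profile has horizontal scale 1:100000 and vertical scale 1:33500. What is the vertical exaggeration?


VE = horizontal_scale / vertical_scale = 100000 / 33500 ≈ 3.0

3.0x


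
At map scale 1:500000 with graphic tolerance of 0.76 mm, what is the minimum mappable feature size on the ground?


ground = 0.76 mm * 500000 / 1000 = 380.0 m

380.0 m


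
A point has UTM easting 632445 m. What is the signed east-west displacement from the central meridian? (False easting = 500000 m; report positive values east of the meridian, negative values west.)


displacement = 632445 - 500000 = 132445 m

132445 m


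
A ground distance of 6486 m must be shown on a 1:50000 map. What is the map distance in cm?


map_cm = 6486 * 100 / 50000 = 12.972 cm ≈ 12.97 cm

12.97 cm


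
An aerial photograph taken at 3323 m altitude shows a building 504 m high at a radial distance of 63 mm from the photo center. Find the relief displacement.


d = h * r / H = 504 * 63 / 3323 = 9.56 mm

9.56 mm


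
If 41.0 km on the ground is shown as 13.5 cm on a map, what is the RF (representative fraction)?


ground = 41.0 km = 4100000 cm; RF denominator = ground / map = 4100000 / 13.5 ≈ 303704; RF = 1:303704

1:303704


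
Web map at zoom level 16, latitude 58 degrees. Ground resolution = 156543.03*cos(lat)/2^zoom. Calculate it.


res = 156543.03 * cos(58) / 2^16 = 156543.03 * 0.52991926 / 65536 = 1.27 m/pixel

1.27 m/pixel


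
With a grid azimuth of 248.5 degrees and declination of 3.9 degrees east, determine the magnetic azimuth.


magnetic azimuth = grid azimuth - declination (east +ve)
mag_az = 248.5 - 3.9 = 244.6 degrees

244.6 degrees


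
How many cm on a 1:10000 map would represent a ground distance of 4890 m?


map_cm = 4890 * 100 / 10000 = 48.9 cm

48.9 cm


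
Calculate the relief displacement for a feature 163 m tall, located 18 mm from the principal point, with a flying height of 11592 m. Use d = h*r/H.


d = h * r / H = 163 * 18 / 11592 = 0.25 mm

0.25 mm


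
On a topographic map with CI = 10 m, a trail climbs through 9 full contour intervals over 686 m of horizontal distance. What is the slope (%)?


elevation change = 9 * 10 = 90 m
slope = 90 / 686 * 100 = 13.1%

13.1%


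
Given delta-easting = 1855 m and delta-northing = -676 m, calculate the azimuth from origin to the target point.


az = atan2(1855, -676) = 110.0 deg
adjusted to 0-360: 110.0 degrees

110.0 degrees


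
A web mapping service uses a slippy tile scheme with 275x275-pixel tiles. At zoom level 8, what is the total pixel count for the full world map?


tiles per axis = 2^8 = 256
total tiles = 256^2 = 65536
pixels per axis = 256 * 275 = 70400
total pixels = 70400^2 = 4956160000

4956160000 pixels


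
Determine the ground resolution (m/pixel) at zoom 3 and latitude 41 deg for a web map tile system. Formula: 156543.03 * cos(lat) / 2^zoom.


res = 156543.03 * cos(41) / 2^3 = 156543.03 * 0.75470958 / 8 = 14768.07 m/pixel

14768.07 m/pixel


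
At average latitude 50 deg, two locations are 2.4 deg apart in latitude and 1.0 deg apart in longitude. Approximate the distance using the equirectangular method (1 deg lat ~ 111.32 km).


dlat_km = 2.4 * 111.32 = 267.168
dlon_km = 1.0 * 111.32 * cos(50) ≈ 71.555
dist = sqrt(267.168^2 + 71.555^2) ≈ 276.6 km

276.6 km


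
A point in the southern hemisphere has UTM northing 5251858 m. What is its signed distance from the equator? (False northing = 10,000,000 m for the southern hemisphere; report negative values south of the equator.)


For southern: actual = 5251858 - 10000000 = -4748142 m

-4748142 m


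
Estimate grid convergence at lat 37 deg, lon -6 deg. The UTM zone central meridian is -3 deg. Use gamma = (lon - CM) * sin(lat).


gamma = (-6 - -3) * sin(37) = -3 * 0.601815 = -1.805 degrees

-1.805 degrees


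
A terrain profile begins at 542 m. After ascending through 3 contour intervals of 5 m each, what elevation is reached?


elevation = 542 + 3 * 5 = 557 m

557 m


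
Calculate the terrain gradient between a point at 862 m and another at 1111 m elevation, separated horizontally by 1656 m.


gradient = (1111 - 862) / 1656 = 249 / 1656 = 0.1504

0.1504


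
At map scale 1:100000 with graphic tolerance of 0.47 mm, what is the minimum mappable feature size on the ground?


ground = 0.47 mm * 100000 / 1000 = 47.0 m

47.0 m


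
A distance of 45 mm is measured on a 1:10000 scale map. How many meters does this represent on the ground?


ground = 45 mm * 10000 / 1000 = 450.0 m

450.0 m


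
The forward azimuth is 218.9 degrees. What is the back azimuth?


back azimuth = (218.9 + 180) mod 360 = 38.9 degrees

38.9 degrees


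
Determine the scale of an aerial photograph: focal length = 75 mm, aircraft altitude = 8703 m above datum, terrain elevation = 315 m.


scale = f / (H - h) = 75 mm / 8388 m = 75 / 8388000 = 1:111840

1:111840


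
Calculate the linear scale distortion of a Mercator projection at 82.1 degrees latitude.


SF = 1 / cos(82.1) = 1 / 0.137445 = 7.276

7.276


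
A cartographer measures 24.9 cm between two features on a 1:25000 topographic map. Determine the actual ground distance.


ground = 24.9 cm * 25000 / 100 = 6225.0 m = 6.225 km

6.225 km


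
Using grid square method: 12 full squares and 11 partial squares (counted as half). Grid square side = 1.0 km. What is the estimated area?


effective squares = 12 + 11 * 0.5 = 17.5
area = 17.5 * 1.0 = 17.5 km^2

17.5 km^2


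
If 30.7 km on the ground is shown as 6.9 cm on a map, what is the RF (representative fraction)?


ground = 30.7 km = 3070000 cm; RF denominator = ground / map = 3070000 / 6.9 ≈ 444928; RF = 1:444928

1:444928


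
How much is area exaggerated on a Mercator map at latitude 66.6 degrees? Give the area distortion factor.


area_distortion = 1/cos^2(66.6) = 6.34

6.34


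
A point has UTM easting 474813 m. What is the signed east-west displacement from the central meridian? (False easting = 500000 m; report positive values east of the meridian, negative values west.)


displacement = 474813 - 500000 = -25187 m

-25187 m


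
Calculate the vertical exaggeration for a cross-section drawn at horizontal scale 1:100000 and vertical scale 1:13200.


VE = horizontal_scale / vertical_scale = 100000 / 13200 ≈ 7.6

7.6x


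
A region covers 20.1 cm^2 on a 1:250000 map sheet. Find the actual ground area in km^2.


ground_area = 20.1 * (250000/100)^2 = 125625000.0 m^2 = 125.625 km^2

125.625 km^2


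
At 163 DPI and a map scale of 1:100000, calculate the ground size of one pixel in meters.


pixel_cm = 2.54 / 163 ≈ 0.015583 cm
ground = pixel_cm * 100000 / 100 = 2.54 * 100000 / (163 * 100) = 254000 / 16300 ≈ 15.58 m

15.58 m


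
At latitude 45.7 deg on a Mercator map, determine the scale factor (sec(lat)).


SF = 1 / cos(45.7) = 1 / 0.698415 = 1.432

1.432


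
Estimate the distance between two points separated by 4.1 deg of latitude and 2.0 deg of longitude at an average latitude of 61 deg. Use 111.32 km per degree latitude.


dlat_km = 4.1 * 111.32 = 456.412
dlon_km = 2.0 * 111.32 * cos(61) ≈ 107.938
dist = sqrt(456.412^2 + 107.938^2) ≈ 469.0 km

469.0 km


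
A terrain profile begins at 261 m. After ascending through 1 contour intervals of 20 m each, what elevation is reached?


elevation = 261 + 1 * 20 = 281 m

281 m


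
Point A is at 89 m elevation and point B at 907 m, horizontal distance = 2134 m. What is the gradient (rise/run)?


gradient = (907 - 89) / 2134 = 818 / 2134 = 0.3833

0.3833


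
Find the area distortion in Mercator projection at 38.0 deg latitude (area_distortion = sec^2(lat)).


area_distortion = 1/cos^2(38.0) = 1.61

1.61


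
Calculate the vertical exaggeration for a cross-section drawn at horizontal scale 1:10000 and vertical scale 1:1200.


VE = horizontal_scale / vertical_scale = 10000 / 1200 ≈ 8.3

8.3x


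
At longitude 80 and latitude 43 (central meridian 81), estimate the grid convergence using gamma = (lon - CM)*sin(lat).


gamma = (80 - 81) * sin(43) = -1 * 0.681998 = -0.682 degrees

-0.682 degrees


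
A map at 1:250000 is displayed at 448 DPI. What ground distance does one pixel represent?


pixel_cm = 2.54 / 448 ≈ 0.00567 cm
ground = pixel_cm * 250000 / 100 = 2.54 * 250000 / (448 * 100) = 635000 / 44800 ≈ 14.17 m

14.17 m


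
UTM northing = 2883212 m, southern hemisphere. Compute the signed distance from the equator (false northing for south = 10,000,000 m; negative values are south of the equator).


For southern: actual = 2883212 - 10000000 = -7116788 m

-7116788 m


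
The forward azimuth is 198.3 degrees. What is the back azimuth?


back azimuth = (198.3 + 180) mod 360 = 18.3 degrees

18.3 degrees


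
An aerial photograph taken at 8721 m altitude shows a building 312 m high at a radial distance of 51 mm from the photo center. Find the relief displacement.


d = h * r / H = 312 * 51 / 8721 = 1.82 mm

1.82 mm


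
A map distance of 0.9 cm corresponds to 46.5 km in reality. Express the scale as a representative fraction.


ground = 46.5 km = 4650000 cm; RF denominator = ground / map = 4650000 / 0.9 ≈ 5166667; RF = 1:5166667

1:5166667


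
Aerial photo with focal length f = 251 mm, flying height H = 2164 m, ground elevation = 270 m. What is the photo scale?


scale = f / (H - h) = 251 mm / 1894 m = 251 / 1894000 = 1:7546

1:7546


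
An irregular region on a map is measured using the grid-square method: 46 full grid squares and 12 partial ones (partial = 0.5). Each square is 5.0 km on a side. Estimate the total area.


effective squares = 46 + 12 * 0.5 = 52.0
area = 52.0 * 25.0 = 1300.0 km^2

1300.0 km^2


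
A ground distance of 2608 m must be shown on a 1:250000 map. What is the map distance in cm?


map_cm = 2608 * 100 / 250000 = 1.0432 cm ≈ 1.04 cm

1.04 cm


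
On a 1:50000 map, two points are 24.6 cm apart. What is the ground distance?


ground = 24.6 cm * 50000 / 100 = 12300.0 m = 12.3 km

12.3 km


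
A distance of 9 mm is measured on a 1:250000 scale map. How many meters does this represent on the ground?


ground = 9 mm * 250000 / 1000 = 2250.0 m

2250.0 m


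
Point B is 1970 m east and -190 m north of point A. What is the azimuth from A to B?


az = atan2(1970, -190) = 95.5 deg
adjusted to 0-360: 95.5 degrees

95.5 degrees


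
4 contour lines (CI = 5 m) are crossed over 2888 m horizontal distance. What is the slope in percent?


elevation change = 4 * 5 = 20 m
slope = 20 / 2888 * 100 = 0.7%

0.7%


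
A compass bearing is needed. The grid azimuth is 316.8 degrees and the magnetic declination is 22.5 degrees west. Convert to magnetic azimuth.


magnetic azimuth = grid azimuth - declination (east +ve)
mag_az = 316.8 - -22.5 = 339.3 degrees

339.3 degrees


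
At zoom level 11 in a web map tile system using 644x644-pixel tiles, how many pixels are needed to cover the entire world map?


tiles per axis = 2^11 = 2048
total tiles = 2048^2 = 4194304
pixels per axis = 2048 * 644 = 1318912
total pixels = 1318912^2 = 1739528863744

1739528863744 pixels


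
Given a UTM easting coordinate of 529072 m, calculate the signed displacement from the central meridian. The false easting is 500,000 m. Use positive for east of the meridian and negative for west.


displacement = 529072 - 500000 = 29072 m

29072 m


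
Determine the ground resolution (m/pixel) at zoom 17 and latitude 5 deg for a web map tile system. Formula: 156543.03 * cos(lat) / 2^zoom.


res = 156543.03 * cos(5) / 2^17 = 156543.03 * 0.9961947 / 131072 = 1.19 m/pixel

1.19 m/pixel


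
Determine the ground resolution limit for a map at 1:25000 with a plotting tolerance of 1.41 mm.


ground = 1.41 mm * 25000 / 1000 = 35.25 m

35.25 m


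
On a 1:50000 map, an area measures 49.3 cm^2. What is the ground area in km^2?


ground_area = 49.3 * (50000/100)^2 = 12325000.0 m^2 = 12.325 km^2

12.325 km^2


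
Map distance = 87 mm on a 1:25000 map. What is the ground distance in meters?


ground = 87 mm * 25000 / 1000 = 2175.0 m

2175.0 m


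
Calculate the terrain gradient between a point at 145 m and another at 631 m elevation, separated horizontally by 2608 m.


gradient = (631 - 145) / 2608 = 486 / 2608 = 0.1863

0.1863


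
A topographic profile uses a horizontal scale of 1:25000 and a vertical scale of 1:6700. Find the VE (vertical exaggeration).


VE = horizontal_scale / vertical_scale = 25000 / 6700 ≈ 3.7

3.7x


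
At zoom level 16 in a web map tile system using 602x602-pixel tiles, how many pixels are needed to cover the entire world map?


tiles per axis = 2^16 = 65536
total tiles = 65536^2 = 4294967296
pixels per axis = 65536 * 602 = 39452672
total pixels = 39452672^2 = 1556513327939584

1556513327939584 pixels


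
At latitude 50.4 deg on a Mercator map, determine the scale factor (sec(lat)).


SF = 1 / cos(50.4) = 1 / 0.637424 = 1.569

1.569


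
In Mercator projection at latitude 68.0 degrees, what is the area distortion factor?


area_distortion = 1/cos^2(68.0) = 7.126

7.126


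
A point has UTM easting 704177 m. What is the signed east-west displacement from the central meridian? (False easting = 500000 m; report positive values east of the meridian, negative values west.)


displacement = 704177 - 500000 = 204177 m

204177 m


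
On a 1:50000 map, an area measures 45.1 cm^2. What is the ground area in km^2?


ground_area = 45.1 * (50000/100)^2 = 11275000.0 m^2 = 11.275 km^2

11.275 km^2


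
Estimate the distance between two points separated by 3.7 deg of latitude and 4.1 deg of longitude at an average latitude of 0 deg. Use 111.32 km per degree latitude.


dlat_km = 3.7 * 111.32 = 411.884
dlon_km = 4.1 * 111.32 * cos(0) ≈ 456.412
dist = sqrt(411.884^2 + 456.412^2) ≈ 614.8 km

614.8 km


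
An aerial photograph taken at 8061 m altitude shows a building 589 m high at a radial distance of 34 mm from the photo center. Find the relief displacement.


d = h * r / H = 589 * 34 / 8061 = 2.48 mm

2.48 mm


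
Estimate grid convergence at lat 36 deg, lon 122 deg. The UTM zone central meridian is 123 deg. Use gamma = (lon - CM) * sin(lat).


gamma = (122 - 123) * sin(36) = -1 * 0.587785 = -0.588 degrees

-0.588 degrees


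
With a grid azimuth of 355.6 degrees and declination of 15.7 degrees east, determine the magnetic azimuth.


magnetic azimuth = grid azimuth - declination (east +ve)
mag_az = 355.6 - 15.7 = 339.9 degrees

339.9 degrees


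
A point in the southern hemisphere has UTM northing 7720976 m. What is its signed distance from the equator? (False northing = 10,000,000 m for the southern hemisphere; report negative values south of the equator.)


For southern: actual = 7720976 - 10000000 = -2279024 m

-2279024 m


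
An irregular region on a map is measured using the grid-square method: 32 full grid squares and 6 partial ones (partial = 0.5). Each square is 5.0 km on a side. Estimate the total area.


effective squares = 32 + 6 * 0.5 = 35.0
area = 35.0 * 25.0 = 875.0 km^2

875.0 km^2


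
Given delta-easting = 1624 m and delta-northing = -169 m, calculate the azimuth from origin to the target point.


az = atan2(1624, -169) = 95.9 deg
adjusted to 0-360: 95.9 degrees

95.9 degrees


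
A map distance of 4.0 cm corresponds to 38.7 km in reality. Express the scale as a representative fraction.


ground = 38.7 km = 3870000 cm; RF denominator = ground / map = 3870000 / 4.0 = 967500; RF = 1:967500

1:967500


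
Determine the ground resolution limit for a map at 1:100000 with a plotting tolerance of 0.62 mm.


ground = 0.62 mm * 100000 / 1000 = 62.0 m

62.0 m


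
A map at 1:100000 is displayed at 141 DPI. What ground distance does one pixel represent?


pixel_cm = 2.54 / 141 ≈ 0.018014 cm
ground = pixel_cm * 100000 / 100 = 2.54 * 100000 / (141 * 100) = 254000 / 14100 ≈ 18.01 m

18.01 m


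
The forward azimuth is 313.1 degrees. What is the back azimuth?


back azimuth = (313.1 + 180) mod 360 = 133.1 degrees

133.1 degrees


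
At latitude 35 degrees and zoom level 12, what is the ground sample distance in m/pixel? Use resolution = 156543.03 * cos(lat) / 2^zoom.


res = 156543.03 * cos(35) / 2^12 = 156543.03 * 0.81915204 / 4096 = 31.31 m/pixel

31.31 m/pixel


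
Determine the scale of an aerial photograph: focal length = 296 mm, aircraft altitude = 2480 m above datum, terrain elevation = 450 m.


scale = f / (H - h) = 296 mm / 2030 m = 296 / 2030000 = 1:6858

1:6858


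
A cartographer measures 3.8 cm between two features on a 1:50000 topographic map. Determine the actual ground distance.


ground = 3.8 cm * 50000 / 100 = 1900.0 m = 1.9 km

1.9 km


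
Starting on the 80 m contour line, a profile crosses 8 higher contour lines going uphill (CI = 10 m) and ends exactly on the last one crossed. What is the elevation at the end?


elevation = 80 + 8 * 10 = 160 m

160 m


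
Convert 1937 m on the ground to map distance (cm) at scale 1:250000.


map_cm = 1937 * 100 / 250000 = 0.7748 cm ≈ 0.77 cm

0.77 cm


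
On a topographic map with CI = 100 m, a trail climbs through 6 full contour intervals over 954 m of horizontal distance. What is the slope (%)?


elevation change = 6 * 100 = 600 m
slope = 600 / 954 * 100 = 62.9%

62.9%


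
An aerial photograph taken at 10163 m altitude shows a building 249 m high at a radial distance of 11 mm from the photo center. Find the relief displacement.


d = h * r / H = 249 * 11 / 10163 = 0.27 mm

0.27 mm


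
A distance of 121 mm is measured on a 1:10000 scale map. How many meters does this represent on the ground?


ground = 121 mm * 10000 / 1000 = 1210.0 m

1210.0 m


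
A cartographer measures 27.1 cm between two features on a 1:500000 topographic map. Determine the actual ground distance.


ground = 27.1 cm * 500000 / 100 = 135500.0 m = 135.5 km

135.5 km


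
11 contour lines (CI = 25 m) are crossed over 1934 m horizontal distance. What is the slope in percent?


elevation change = 11 * 25 = 275 m
slope = 275 / 1934 * 100 = 14.2%

14.2%


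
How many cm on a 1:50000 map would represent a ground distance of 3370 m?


map_cm = 3370 * 100 / 50000 = 6.74 cm

6.74 cm


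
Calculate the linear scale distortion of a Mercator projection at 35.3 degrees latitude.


SF = 1 / cos(35.3) = 1 / 0.816138 = 1.225

1.225


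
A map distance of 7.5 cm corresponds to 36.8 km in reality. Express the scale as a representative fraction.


ground = 36.8 km = 3680000 cm; RF denominator = ground / map = 3680000 / 7.5 ≈ 490667; RF = 1:490667

1:490667


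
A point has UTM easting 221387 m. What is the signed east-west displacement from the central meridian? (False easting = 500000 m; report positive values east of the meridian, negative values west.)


displacement = 221387 - 500000 = -278613 m

-278613 m


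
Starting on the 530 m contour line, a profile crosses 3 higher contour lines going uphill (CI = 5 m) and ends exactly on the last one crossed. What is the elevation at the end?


elevation = 530 + 3 * 5 = 545 m

545 m


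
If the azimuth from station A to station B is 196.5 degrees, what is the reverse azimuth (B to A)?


back azimuth = (196.5 + 180) mod 360 = 16.5 degrees

16.5 degrees


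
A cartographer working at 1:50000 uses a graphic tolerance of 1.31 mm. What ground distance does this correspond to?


ground = 1.31 mm * 50000 / 1000 = 65.5 m

65.5 m


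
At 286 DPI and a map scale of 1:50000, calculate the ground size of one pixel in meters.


pixel_cm = 2.54 / 286 ≈ 0.008881 cm
ground = pixel_cm * 50000 / 100 = 2.54 * 50000 / (286 * 100) = 127000 / 28600 ≈ 4.44 m

4.44 m


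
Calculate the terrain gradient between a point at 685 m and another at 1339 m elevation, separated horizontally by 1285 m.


gradient = (1339 - 685) / 1285 = 654 / 1285 = 0.5089

0.5089


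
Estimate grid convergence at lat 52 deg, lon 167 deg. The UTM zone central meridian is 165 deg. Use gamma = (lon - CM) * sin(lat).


gamma = (167 - 165) * sin(52) = 2 * 0.788011 = 1.576 degrees

1.576 degrees


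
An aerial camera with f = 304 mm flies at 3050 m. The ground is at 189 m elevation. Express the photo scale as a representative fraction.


scale = f / (H - h) = 304 mm / 2861 m = 304 / 2861000 = 1:9411

1:9411


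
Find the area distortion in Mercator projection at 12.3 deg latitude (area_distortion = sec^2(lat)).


area_distortion = 1/cos^2(12.3) = 1.048

1.048


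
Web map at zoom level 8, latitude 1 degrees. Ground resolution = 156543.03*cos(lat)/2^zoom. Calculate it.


res = 156543.03 * cos(1) / 2^8 = 156543.03 * 0.9998477 / 256 = 611.4 m/pixel

611.4 m/pixel


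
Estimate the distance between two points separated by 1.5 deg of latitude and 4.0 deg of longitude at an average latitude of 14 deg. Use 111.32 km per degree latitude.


dlat_km = 1.5 * 111.32 = 166.98
dlon_km = 4.0 * 111.32 * cos(14) ≈ 432.053
dist = sqrt(166.98^2 + 432.053^2) ≈ 463.2 km

463.2 km


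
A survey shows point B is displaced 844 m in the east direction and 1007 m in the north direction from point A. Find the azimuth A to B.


az = atan2(844, 1007) = 40.0 deg
adjusted to 0-360: 40.0 degrees

40.0 degrees


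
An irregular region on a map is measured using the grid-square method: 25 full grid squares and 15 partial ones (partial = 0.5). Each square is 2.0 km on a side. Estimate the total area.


effective squares = 25 + 15 * 0.5 = 32.5
area = 32.5 * 4.0 = 130.0 km^2

130.0 km^2


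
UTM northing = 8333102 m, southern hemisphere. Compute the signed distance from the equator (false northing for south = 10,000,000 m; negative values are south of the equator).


For southern: actual = 8333102 - 10000000 = -1666898 m

-1666898 m


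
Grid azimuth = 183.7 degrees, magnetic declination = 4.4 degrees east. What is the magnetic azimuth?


magnetic azimuth = grid azimuth - declination (east +ve)
mag_az = 183.7 - 4.4 = 179.3 degrees

179.3 degrees


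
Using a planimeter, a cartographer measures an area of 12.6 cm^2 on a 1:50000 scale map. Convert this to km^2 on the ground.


ground_area = 12.6 * (50000/100)^2 = 3150000.0 m^2 = 3.15 km^2

3.15 km^2


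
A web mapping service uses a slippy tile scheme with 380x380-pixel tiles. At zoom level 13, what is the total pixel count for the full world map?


tiles per axis = 2^13 = 8192
total tiles = 8192^2 = 67108864
pixels per axis = 8192 * 380 = 3112960
total pixels = 3112960^2 = 9690519961600

9690519961600 pixels


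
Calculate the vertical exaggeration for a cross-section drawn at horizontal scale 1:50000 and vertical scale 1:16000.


VE = horizontal_scale / vertical_scale = 50000 / 16000 = 3.125 ≈ 3.1

3.1x


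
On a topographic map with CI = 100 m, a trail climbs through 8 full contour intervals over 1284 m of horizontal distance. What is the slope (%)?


elevation change = 8 * 100 = 800 m
slope = 800 / 1284 * 100 = 62.3%

62.3%


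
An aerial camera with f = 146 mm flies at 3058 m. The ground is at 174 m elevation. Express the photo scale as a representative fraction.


scale = f / (H - h) = 146 mm / 2884 m = 146 / 2884000 = 1:19753

1:19753


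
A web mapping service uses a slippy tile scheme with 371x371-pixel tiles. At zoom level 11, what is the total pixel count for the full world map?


tiles per axis = 2^11 = 2048
total tiles = 2048^2 = 4194304
pixels per axis = 2048 * 371 = 759808
total pixels = 759808^2 = 577308196864

577308196864 pixels


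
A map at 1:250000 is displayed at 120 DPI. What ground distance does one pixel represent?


pixel_cm = 2.54 / 120 ≈ 0.021167 cm
ground = pixel_cm * 250000 / 100 = 2.54 * 250000 / (120 * 100) = 635000 / 12000 ≈ 52.92 m

52.92 m


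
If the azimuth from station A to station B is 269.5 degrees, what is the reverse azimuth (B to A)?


back azimuth = (269.5 + 180) mod 360 = 89.5 degrees

89.5 degrees


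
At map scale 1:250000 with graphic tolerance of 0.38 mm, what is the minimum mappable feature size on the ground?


ground = 0.38 mm * 250000 / 1000 = 95.0 m

95.0 m


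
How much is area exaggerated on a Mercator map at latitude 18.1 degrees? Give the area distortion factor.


area_distortion = 1/cos^2(18.1) = 1.107

1.107


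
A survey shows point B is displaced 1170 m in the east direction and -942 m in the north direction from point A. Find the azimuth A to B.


az = atan2(1170, -942) = 128.8 deg
adjusted to 0-360: 128.8 degrees

128.8 degrees


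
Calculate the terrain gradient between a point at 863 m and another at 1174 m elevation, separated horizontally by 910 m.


gradient = (1174 - 863) / 910 = 311 / 910 = 0.3418

0.3418


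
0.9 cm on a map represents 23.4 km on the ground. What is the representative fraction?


ground = 23.4 km = 2340000 cm; RF denominator = ground / map = 2340000 / 0.9 = 2600000; RF = 1:2600000

1:2600000


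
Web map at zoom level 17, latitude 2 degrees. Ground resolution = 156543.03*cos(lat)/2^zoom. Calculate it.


res = 156543.03 * cos(2) / 2^17 = 156543.03 * 0.99939083 / 131072 = 1.19 m/pixel

1.19 m/pixel


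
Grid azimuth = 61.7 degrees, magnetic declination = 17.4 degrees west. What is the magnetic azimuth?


magnetic azimuth = grid azimuth - declination (east +ve)
mag_az = 61.7 - -17.4 = 79.1 degrees

79.1 degrees


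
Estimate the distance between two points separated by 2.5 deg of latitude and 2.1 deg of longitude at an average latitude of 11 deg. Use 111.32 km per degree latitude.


dlat_km = 2.5 * 111.32 = 278.3
dlon_km = 2.1 * 111.32 * cos(11) ≈ 229.477
dist = sqrt(278.3^2 + 229.477^2) ≈ 360.7 km

360.7 km


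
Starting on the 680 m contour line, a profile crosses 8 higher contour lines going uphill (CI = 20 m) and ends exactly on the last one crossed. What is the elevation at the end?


elevation = 680 + 8 * 20 = 840 m

840 m


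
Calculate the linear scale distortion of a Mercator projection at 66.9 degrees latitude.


SF = 1 / cos(66.9) = 1 / 0.392337 = 2.549

2.549


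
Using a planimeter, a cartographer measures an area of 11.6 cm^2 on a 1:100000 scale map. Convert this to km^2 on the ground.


ground_area = 11.6 * (100000/100)^2 = 11600000.0 m^2 = 11.6 km^2

11.6 km^2


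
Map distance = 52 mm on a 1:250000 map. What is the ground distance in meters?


ground = 52 mm * 250000 / 1000 = 13000.0 m

13000.0 m


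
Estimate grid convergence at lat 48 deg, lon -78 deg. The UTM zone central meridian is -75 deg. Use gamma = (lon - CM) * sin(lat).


gamma = (-78 - -75) * sin(48) = -3 * 0.743145 = -2.229 degrees

-2.229 degrees


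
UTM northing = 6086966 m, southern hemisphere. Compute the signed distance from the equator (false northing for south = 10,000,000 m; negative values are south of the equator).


For southern: actual = 6086966 - 10000000 = -3913034 m

-3913034 m


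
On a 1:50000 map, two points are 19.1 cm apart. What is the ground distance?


ground = 19.1 cm * 50000 / 100 = 9550.0 m = 9.55 km

9.55 km


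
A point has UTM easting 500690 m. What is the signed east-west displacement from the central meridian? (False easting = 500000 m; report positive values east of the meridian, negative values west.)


displacement = 500690 - 500000 = 690 m

690 m


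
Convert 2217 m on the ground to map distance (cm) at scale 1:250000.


map_cm = 2217 * 100 / 250000 = 0.8868 cm ≈ 0.89 cm

0.89 cm


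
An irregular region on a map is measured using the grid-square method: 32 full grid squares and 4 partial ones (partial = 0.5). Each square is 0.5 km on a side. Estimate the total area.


effective squares = 32 + 4 * 0.5 = 34.0
area = 34.0 * 0.25 = 8.5 km^2

8.5 km^2


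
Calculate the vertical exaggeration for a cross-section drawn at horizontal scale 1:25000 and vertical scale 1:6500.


VE = horizontal_scale / vertical_scale = 25000 / 6500 ≈ 3.8

3.8x


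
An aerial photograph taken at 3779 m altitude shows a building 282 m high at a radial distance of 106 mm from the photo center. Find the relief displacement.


d = h * r / H = 282 * 106 / 3779 = 7.91 mm

7.91 mm


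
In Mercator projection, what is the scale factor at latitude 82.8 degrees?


SF = 1 / cos(82.8) = 1 / 0.125333 = 7.979

7.979


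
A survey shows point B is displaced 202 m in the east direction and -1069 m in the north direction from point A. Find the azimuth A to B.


az = atan2(202, -1069) = 169.3 deg
adjusted to 0-360: 169.3 degrees

169.3 degrees


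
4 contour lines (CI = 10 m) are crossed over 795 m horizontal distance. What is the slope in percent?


elevation change = 4 * 10 = 40 m
slope = 40 / 795 * 100 = 5.0%

5.0%


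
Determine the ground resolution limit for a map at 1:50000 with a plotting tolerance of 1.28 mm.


ground = 1.28 mm * 50000 / 1000 = 64.0 m

64.0 m


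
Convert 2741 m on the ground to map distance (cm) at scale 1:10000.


map_cm = 2741 * 100 / 10000 = 27.41 cm

27.41 cm


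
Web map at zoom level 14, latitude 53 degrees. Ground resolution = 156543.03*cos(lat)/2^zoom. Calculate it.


res = 156543.03 * cos(53) / 2^14 = 156543.03 * 0.60181502 / 16384 = 5.75 m/pixel

5.75 m/pixel


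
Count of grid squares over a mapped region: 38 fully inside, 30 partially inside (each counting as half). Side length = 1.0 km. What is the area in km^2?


effective squares = 38 + 30 * 0.5 = 53.0
area = 53.0 * 1.0 = 53.0 km^2

53.0 km^2


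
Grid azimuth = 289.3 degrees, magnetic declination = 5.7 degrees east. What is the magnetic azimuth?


magnetic azimuth = grid azimuth - declination (east +ve)
mag_az = 289.3 - 5.7 = 283.6 degrees

283.6 degrees


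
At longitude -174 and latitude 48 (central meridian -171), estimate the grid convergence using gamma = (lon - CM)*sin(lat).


gamma = (-174 - -171) * sin(48) = -3 * 0.743145 = -2.229 degrees

-2.229 degrees


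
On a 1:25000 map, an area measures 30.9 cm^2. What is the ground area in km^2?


ground_area = 30.9 * (25000/100)^2 = 1931250.0 m^2 = 1.93125 km^2 ≈ 1.931 km^2

1.931 km^2


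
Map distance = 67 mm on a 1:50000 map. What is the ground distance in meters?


ground = 67 mm * 50000 / 1000 = 3350.0 m

3350.0 m


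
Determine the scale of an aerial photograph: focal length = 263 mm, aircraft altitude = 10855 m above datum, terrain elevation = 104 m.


scale = f / (H - h) = 263 mm / 10751 m = 263 / 10751000 = 1:40878

1:40878


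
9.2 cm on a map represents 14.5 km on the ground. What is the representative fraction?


ground = 14.5 km = 1450000 cm; RF denominator = ground / map = 1450000 / 9.2 ≈ 157609; RF = 1:157609

1:157609


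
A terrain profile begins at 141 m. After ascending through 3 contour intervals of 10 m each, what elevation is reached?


elevation = 141 + 3 * 10 = 171 m

171 m


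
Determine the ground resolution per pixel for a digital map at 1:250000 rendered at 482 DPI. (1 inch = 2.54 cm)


pixel_cm = 2.54 / 482 ≈ 0.00527 cm
ground = pixel_cm * 250000 / 100 = 2.54 * 250000 / (482 * 100) = 635000 / 48200 ≈ 13.17 m

13.17 m


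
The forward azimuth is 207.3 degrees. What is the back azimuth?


back azimuth = (207.3 + 180) mod 360 = 27.3 degrees

27.3 degrees


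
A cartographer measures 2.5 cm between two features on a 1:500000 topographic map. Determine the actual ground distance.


ground = 2.5 cm * 500000 / 100 = 12500.0 m = 12.5 km

12.5 km


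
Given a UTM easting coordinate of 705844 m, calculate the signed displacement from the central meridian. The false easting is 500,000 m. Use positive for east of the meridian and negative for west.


displacement = 705844 - 500000 = 205844 m

205844 m


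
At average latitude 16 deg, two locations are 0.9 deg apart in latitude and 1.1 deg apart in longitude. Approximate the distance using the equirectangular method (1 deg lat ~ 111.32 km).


dlat_km = 0.9 * 111.32 = 100.188
dlon_km = 1.1 * 111.32 * cos(16) ≈ 117.708
dist = sqrt(100.188^2 + 117.708^2) ≈ 154.6 km

154.6 km


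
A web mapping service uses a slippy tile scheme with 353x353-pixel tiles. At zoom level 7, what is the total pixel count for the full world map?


tiles per axis = 2^7 = 128
total tiles = 128^2 = 16384
pixels per axis = 128 * 353 = 45184
total pixels = 45184^2 = 2041593856

2041593856 pixels


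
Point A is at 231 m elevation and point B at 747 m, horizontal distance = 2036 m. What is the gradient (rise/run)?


gradient = (747 - 231) / 2036 = 516 / 2036 = 0.2534

0.2534


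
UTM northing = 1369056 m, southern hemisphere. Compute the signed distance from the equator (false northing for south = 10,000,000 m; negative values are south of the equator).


For southern: actual = 1369056 - 10000000 = -8630944 m

-8630944 m


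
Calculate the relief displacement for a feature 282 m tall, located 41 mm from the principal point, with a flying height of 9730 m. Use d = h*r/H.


d = h * r / H = 282 * 41 / 9730 = 1.19 mm

1.19 mm


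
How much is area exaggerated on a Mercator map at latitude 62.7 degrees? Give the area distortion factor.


area_distortion = 1/cos^2(62.7) = 4.754

4.754


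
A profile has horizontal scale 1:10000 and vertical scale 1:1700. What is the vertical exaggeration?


VE = horizontal_scale / vertical_scale = 10000 / 1700 ≈ 5.9

5.9x


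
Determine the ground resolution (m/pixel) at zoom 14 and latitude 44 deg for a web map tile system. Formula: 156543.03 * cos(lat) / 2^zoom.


res = 156543.03 * cos(44) / 2^14 = 156543.03 * 0.7193398 / 16384 = 6.87 m/pixel

6.87 m/pixel


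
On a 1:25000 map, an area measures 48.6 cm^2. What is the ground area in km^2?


ground_area = 48.6 * (25000/100)^2 = 3037500.0 m^2 = 3.0375 km^2 ≈ 3.038 km^2

3.038 km^2


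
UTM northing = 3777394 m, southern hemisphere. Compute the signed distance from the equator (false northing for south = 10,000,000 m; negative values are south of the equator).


For southern: actual = 3777394 - 10000000 = -6222606 m

-6222606 m


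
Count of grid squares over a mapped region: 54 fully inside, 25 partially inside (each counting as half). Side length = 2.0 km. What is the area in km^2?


effective squares = 54 + 25 * 0.5 = 66.5
area = 66.5 * 4.0 = 266.0 km^2

266.0 km^2


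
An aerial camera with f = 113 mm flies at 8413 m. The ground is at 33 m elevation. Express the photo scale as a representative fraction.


scale = f / (H - h) = 113 mm / 8380 m = 113 / 8380000 = 1:74159

1:74159
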